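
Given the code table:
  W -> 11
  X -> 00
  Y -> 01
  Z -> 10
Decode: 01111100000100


Decoding:
01 -> Y
11 -> W
11 -> W
00 -> X
00 -> X
01 -> Y
00 -> X


Result: YWWXXYX


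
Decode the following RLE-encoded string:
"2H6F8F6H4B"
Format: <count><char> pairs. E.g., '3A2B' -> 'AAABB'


Expanding each <count><char> pair:
  2H -> 'HH'
  6F -> 'FFFFFF'
  8F -> 'FFFFFFFF'
  6H -> 'HHHHHH'
  4B -> 'BBBB'

Decoded = HHFFFFFFFFFFFFFFHHHHHHBBBB


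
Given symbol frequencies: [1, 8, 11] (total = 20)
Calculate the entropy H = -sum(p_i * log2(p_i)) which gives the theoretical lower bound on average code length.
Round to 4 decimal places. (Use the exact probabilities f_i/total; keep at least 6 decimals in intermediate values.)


Per-symbol terms -p_i * log2(p_i) with p_i = f_i/20:
  p = 1/20 = 0.050000: log2(p) = -4.321928, -p*log2(p) = 0.216096
  p = 8/20 = 0.400000: log2(p) = -1.321928, -p*log2(p) = 0.528771
  p = 11/20 = 0.550000: log2(p) = -0.862496, -p*log2(p) = 0.474373
H = 0.216096 + 0.528771 + 0.474373 = 1.219240

H = 1.2192 bits/symbol


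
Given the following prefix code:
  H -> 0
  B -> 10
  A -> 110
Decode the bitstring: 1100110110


Decoding step by step:
Bits 110 -> A
Bits 0 -> H
Bits 110 -> A
Bits 110 -> A


Decoded message: AHAA


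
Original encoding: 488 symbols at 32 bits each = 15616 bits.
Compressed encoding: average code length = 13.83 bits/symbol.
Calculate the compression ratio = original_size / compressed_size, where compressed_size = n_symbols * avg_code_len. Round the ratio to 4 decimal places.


original_size = n_symbols * orig_bits = 488 * 32 = 15616 bits
compressed_size = n_symbols * avg_code_len = 488 * 13.83 = 6749.04 bits
ratio = original_size / compressed_size = 15616 / 6749.04 = 2.3138

Compression ratio = 2.3138


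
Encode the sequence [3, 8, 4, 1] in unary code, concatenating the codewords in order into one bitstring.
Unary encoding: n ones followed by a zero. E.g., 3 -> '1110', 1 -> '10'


Encode each number as n ones followed by a terminating 0:
  3 -> 1110 (4 bits)
  8 -> 111111110 (9 bits)
  4 -> 11110 (5 bits)
  1 -> 10 (2 bits)
Total length = 4 + 9 + 5 + 2 = 20 bits.

Unary([3, 8, 4, 1]) = 11101111111101111010 (20 bits)


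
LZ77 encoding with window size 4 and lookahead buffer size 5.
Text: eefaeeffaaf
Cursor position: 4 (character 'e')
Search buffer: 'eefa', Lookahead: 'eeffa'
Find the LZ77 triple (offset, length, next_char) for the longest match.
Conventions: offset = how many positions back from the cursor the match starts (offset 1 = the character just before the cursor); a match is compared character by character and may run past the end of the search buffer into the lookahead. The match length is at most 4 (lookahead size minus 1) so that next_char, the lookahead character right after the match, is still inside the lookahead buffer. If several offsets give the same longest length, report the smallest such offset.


Try each offset into the search buffer:
  offset=1 (pos 3, char 'a'): match length 0
  offset=2 (pos 2, char 'f'): match length 0
  offset=3 (pos 1, char 'e'): match length 1
  offset=4 (pos 0, char 'e'): match length 3
Longest match has length 3 at offset 4.
next_char = character at position 4 + 3 = 7 -> 'f'

Best match: offset=4, length=3 (matching 'eef' starting at position 0)
LZ77 triple: (4, 3, 'f')


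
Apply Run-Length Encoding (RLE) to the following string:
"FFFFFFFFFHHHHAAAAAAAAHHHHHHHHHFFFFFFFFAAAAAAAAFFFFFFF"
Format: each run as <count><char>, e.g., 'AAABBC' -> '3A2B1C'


Scanning runs left to right:
  i=0: run of 'F' x 9 -> '9F'
  i=9: run of 'H' x 4 -> '4H'
  i=13: run of 'A' x 8 -> '8A'
  i=21: run of 'H' x 9 -> '9H'
  i=30: run of 'F' x 8 -> '8F'
  i=38: run of 'A' x 8 -> '8A'
  i=46: run of 'F' x 7 -> '7F'

RLE = 9F4H8A9H8F8A7F


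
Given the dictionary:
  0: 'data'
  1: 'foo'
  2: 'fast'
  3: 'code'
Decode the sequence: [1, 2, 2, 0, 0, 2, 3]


Look up each index in the dictionary:
  1 -> 'foo'
  2 -> 'fast'
  2 -> 'fast'
  0 -> 'data'
  0 -> 'data'
  2 -> 'fast'
  3 -> 'code'

Decoded: "foo fast fast data data fast code"


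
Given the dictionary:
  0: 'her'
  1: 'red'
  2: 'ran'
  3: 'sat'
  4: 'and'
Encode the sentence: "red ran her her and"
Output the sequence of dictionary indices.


Look up each word in the dictionary:
  'red' -> 1
  'ran' -> 2
  'her' -> 0
  'her' -> 0
  'and' -> 4

Encoded: [1, 2, 0, 0, 4]


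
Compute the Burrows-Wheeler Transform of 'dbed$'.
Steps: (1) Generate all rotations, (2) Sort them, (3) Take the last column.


Rotations (sorted):
  0: $dbed -> last char: d
  1: bed$d -> last char: d
  2: d$dbe -> last char: e
  3: dbed$ -> last char: $
  4: ed$db -> last char: b


BWT = dde$b


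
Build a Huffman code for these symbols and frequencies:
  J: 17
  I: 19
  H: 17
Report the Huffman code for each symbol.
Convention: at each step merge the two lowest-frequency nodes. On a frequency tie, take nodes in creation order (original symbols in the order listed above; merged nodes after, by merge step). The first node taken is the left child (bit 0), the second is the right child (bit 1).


Huffman tree construction:
Step 1: Merge J(17) + H(17) = 34
Step 2: Merge I(19) + (J+H)(34) = 53
Read each symbol's code off the tree from the root (left child = 0, right child = 1).

Codes:
  J: 10 (length 2)
  I: 0 (length 1)
  H: 11 (length 2)
Average code length: 87/53 = 1.6415 bits/symbol


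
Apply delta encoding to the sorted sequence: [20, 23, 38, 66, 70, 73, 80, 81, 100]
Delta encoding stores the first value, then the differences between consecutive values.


First value: 20
Deltas:
  23 - 20 = 3
  38 - 23 = 15
  66 - 38 = 28
  70 - 66 = 4
  73 - 70 = 3
  80 - 73 = 7
  81 - 80 = 1
  100 - 81 = 19


Delta encoded: [20, 3, 15, 28, 4, 3, 7, 1, 19]


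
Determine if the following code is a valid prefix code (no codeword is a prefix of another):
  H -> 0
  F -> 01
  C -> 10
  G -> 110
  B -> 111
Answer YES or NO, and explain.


Checking each pair (does one codeword prefix another?):
  H='0' vs F='01': prefix -- VIOLATION

NO -- this is NOT a valid prefix code. H (0) is a prefix of F (01).


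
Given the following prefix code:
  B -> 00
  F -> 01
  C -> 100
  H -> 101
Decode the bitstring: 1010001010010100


Decoding step by step:
Bits 101 -> H
Bits 00 -> B
Bits 01 -> F
Bits 01 -> F
Bits 00 -> B
Bits 101 -> H
Bits 00 -> B


Decoded message: HBFFBHB


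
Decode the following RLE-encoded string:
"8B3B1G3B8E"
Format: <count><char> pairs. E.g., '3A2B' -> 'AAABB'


Expanding each <count><char> pair:
  8B -> 'BBBBBBBB'
  3B -> 'BBB'
  1G -> 'G'
  3B -> 'BBB'
  8E -> 'EEEEEEEE'

Decoded = BBBBBBBBBBBGBBBEEEEEEEE


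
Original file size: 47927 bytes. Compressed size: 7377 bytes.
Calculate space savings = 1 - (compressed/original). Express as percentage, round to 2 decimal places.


ratio = compressed/original = 7377/47927 = 0.153922
savings = 1 - ratio = 1 - 0.153922 = 0.846078
as a percentage: 0.846078 * 100 = 84.61%

Space savings = 1 - 7377/47927 = 84.61%


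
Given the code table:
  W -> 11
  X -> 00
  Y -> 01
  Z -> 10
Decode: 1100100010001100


Decoding:
11 -> W
00 -> X
10 -> Z
00 -> X
10 -> Z
00 -> X
11 -> W
00 -> X


Result: WXZXZXWX


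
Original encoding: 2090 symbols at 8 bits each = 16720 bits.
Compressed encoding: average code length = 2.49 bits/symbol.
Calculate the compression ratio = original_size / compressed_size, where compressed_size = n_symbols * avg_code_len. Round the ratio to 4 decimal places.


original_size = n_symbols * orig_bits = 2090 * 8 = 16720 bits
compressed_size = n_symbols * avg_code_len = 2090 * 2.49 = 5204.1 bits
ratio = original_size / compressed_size = 16720 / 5204.1 = 3.2129

Compression ratio = 3.2129


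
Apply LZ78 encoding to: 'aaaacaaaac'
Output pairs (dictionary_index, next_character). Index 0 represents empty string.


LZ78 encoding steps:
Dictionary: {0: ''}
Step 1: w='' (idx 0), next='a' -> output (0, 'a'), add 'a' as idx 1
Step 2: w='a' (idx 1), next='a' -> output (1, 'a'), add 'aa' as idx 2
Step 3: w='a' (idx 1), next='c' -> output (1, 'c'), add 'ac' as idx 3
Step 4: w='aa' (idx 2), next='a' -> output (2, 'a'), add 'aaa' as idx 4
Step 5: w='ac' (idx 3), end of input -> output (3, '')


Encoded: [(0, 'a'), (1, 'a'), (1, 'c'), (2, 'a'), (3, '')]


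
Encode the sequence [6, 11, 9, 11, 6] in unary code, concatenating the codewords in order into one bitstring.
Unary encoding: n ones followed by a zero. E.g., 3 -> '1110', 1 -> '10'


Encode each number as n ones followed by a terminating 0:
  6 -> 1111110 (7 bits)
  11 -> 111111111110 (12 bits)
  9 -> 1111111110 (10 bits)
  11 -> 111111111110 (12 bits)
  6 -> 1111110 (7 bits)
Total length = 7 + 12 + 10 + 12 + 7 = 48 bits.

Unary([6, 11, 9, 11, 6]) = 111111011111111111011111111101111111111101111110 (48 bits)


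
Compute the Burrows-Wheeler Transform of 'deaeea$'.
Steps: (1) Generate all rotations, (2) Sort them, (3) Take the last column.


Rotations (sorted):
  0: $deaeea -> last char: a
  1: a$deaee -> last char: e
  2: aeea$de -> last char: e
  3: deaeea$ -> last char: $
  4: ea$deae -> last char: e
  5: eaeea$d -> last char: d
  6: eea$dea -> last char: a


BWT = aee$eda


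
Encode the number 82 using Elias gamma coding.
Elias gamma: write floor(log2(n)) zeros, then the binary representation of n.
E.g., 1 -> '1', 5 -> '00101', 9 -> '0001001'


num_bits = floor(log2(82)) + 1 = 7
leading_zeros = num_bits - 1 = 6
binary(82) = 1010010

Elias gamma(82) = '000000' + '1010010' = 0000001010010 (13 bits)


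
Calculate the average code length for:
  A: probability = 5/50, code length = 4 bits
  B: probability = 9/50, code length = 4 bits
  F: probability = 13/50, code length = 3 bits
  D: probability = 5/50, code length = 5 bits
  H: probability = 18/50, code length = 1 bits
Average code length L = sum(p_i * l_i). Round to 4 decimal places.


Weighted contributions p_i * l_i:
  A: (5/50) * 4 = 20/50
  B: (9/50) * 4 = 36/50
  F: (13/50) * 3 = 39/50
  D: (5/50) * 5 = 25/50
  H: (18/50) * 1 = 18/50
Sum = (20 + 36 + 39 + 25 + 18)/50 = 138/50

L = 138/50 = 2.7600 bits/symbol


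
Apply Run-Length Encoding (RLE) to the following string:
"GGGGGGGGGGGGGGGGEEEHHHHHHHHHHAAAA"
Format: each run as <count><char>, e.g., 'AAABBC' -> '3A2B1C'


Scanning runs left to right:
  i=0: run of 'G' x 16 -> '16G'
  i=16: run of 'E' x 3 -> '3E'
  i=19: run of 'H' x 10 -> '10H'
  i=29: run of 'A' x 4 -> '4A'

RLE = 16G3E10H4A


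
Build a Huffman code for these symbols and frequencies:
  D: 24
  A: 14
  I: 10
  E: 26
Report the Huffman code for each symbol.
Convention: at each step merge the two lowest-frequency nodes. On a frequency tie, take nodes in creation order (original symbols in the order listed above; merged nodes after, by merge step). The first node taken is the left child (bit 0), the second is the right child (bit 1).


Huffman tree construction:
Step 1: Merge I(10) + A(14) = 24
Step 2: Merge D(24) + (I+A)(24) = 48
Step 3: Merge E(26) + (D+(I+A))(48) = 74
Read each symbol's code off the tree from the root (left child = 0, right child = 1).

Codes:
  D: 10 (length 2)
  A: 111 (length 3)
  I: 110 (length 3)
  E: 0 (length 1)
Average code length: 146/74 = 1.9730 bits/symbol


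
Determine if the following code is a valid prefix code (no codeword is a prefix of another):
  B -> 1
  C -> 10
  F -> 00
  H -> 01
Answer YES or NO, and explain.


Checking each pair (does one codeword prefix another?):
  B='1' vs C='10': prefix -- VIOLATION

NO -- this is NOT a valid prefix code. B (1) is a prefix of C (10).


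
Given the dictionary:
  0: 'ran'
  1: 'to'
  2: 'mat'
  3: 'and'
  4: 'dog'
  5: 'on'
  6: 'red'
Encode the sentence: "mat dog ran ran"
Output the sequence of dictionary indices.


Look up each word in the dictionary:
  'mat' -> 2
  'dog' -> 4
  'ran' -> 0
  'ran' -> 0

Encoded: [2, 4, 0, 0]


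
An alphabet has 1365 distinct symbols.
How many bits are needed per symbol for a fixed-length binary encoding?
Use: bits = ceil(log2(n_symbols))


log2(1365) = 10.4147
Bracket: 2^10 = 1024 < 1365 <= 2^11 = 2048
So ceil(log2(1365)) = 11

bits = ceil(log2(1365)) = ceil(10.4147) = 11 bits


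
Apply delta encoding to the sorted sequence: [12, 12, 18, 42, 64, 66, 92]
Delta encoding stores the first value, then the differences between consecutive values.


First value: 12
Deltas:
  12 - 12 = 0
  18 - 12 = 6
  42 - 18 = 24
  64 - 42 = 22
  66 - 64 = 2
  92 - 66 = 26


Delta encoded: [12, 0, 6, 24, 22, 2, 26]


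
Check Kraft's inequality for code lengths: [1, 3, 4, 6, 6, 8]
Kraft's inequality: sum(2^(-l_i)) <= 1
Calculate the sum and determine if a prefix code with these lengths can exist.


Sum = 2^(-1) + 2^(-3) + 2^(-4) + 2^(-6) + 2^(-6) + 2^(-8)
    = 0.5 + 0.125 + 0.0625 + 0.015625 + 0.015625 + 0.00390625
    = 185/256 = 0.72265625
Since 0.72265625 <= 1, Kraft's inequality IS satisfied.
A prefix code with these lengths CAN exist.

Kraft sum = 0.72265625. Satisfied.


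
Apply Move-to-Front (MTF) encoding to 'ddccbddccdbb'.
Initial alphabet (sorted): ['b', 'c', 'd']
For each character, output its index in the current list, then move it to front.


MTF encoding:
'd': index 2 in ['b', 'c', 'd'] -> ['d', 'b', 'c']
'd': index 0 in ['d', 'b', 'c'] -> ['d', 'b', 'c']
'c': index 2 in ['d', 'b', 'c'] -> ['c', 'd', 'b']
'c': index 0 in ['c', 'd', 'b'] -> ['c', 'd', 'b']
'b': index 2 in ['c', 'd', 'b'] -> ['b', 'c', 'd']
'd': index 2 in ['b', 'c', 'd'] -> ['d', 'b', 'c']
'd': index 0 in ['d', 'b', 'c'] -> ['d', 'b', 'c']
'c': index 2 in ['d', 'b', 'c'] -> ['c', 'd', 'b']
'c': index 0 in ['c', 'd', 'b'] -> ['c', 'd', 'b']
'd': index 1 in ['c', 'd', 'b'] -> ['d', 'c', 'b']
'b': index 2 in ['d', 'c', 'b'] -> ['b', 'd', 'c']
'b': index 0 in ['b', 'd', 'c'] -> ['b', 'd', 'c']


Output: [2, 0, 2, 0, 2, 2, 0, 2, 0, 1, 2, 0]


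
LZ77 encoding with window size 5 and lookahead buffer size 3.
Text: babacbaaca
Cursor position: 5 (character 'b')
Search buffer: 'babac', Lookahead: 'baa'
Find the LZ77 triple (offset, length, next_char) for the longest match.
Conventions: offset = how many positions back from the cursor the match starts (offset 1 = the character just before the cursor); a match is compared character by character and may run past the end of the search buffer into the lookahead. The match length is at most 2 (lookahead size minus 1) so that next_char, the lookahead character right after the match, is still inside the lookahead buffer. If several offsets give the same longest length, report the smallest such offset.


Try each offset into the search buffer:
  offset=1 (pos 4, char 'c'): match length 0
  offset=2 (pos 3, char 'a'): match length 0
  offset=3 (pos 2, char 'b'): match length 2
  offset=4 (pos 1, char 'a'): match length 0
  offset=5 (pos 0, char 'b'): match length 2
Longest match has length 2, found at offsets 3, 5; take the smallest, offset 3.
next_char = character at position 5 + 2 = 7 -> 'a'

Best match: offset=3, length=2 (matching 'ba' starting at position 2)
LZ77 triple: (3, 2, 'a')


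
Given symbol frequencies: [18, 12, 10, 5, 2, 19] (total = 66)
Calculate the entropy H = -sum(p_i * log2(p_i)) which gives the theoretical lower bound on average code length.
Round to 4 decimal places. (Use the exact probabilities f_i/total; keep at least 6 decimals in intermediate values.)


Per-symbol terms -p_i * log2(p_i) with p_i = f_i/66:
  p = 18/66 = 0.272727: log2(p) = -1.874469, -p*log2(p) = 0.511219
  p = 12/66 = 0.181818: log2(p) = -2.459432, -p*log2(p) = 0.447169
  p = 10/66 = 0.151515: log2(p) = -2.722466, -p*log2(p) = 0.412495
  p = 5/66 = 0.075758: log2(p) = -3.722466, -p*log2(p) = 0.282005
  p = 2/66 = 0.030303: log2(p) = -5.044394, -p*log2(p) = 0.152860
  p = 19/66 = 0.287879: log2(p) = -1.796467, -p*log2(p) = 0.517165
H = 0.511219 + 0.447169 + 0.412495 + 0.282005 + 0.152860 + 0.517165 = 2.322913

H = 2.3229 bits/symbol


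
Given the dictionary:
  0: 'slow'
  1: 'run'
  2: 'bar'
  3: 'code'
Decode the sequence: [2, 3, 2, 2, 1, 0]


Look up each index in the dictionary:
  2 -> 'bar'
  3 -> 'code'
  2 -> 'bar'
  2 -> 'bar'
  1 -> 'run'
  0 -> 'slow'

Decoded: "bar code bar bar run slow"


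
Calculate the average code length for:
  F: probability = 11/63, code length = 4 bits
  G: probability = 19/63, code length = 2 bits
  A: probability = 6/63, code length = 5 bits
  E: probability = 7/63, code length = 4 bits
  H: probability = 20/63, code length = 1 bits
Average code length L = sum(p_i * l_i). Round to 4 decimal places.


Weighted contributions p_i * l_i:
  F: (11/63) * 4 = 44/63
  G: (19/63) * 2 = 38/63
  A: (6/63) * 5 = 30/63
  E: (7/63) * 4 = 28/63
  H: (20/63) * 1 = 20/63
Sum = (44 + 38 + 30 + 28 + 20)/63 = 160/63

L = 160/63 = 2.5397 bits/symbol


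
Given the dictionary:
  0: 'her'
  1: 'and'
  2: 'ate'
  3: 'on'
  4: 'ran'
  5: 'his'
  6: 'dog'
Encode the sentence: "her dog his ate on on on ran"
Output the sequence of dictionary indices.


Look up each word in the dictionary:
  'her' -> 0
  'dog' -> 6
  'his' -> 5
  'ate' -> 2
  'on' -> 3
  'on' -> 3
  'on' -> 3
  'ran' -> 4

Encoded: [0, 6, 5, 2, 3, 3, 3, 4]


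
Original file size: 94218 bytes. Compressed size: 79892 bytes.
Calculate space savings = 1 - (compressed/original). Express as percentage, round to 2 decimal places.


ratio = compressed/original = 79892/94218 = 0.847948
savings = 1 - ratio = 1 - 0.847948 = 0.152052
as a percentage: 0.152052 * 100 = 15.21%

Space savings = 1 - 79892/94218 = 15.21%


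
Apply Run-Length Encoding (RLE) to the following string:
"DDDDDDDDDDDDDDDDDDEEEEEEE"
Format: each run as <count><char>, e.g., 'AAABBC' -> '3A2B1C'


Scanning runs left to right:
  i=0: run of 'D' x 18 -> '18D'
  i=18: run of 'E' x 7 -> '7E'

RLE = 18D7E


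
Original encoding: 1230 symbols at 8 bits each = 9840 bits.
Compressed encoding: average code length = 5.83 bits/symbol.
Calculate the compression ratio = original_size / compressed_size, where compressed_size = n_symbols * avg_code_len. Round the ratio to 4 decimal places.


original_size = n_symbols * orig_bits = 1230 * 8 = 9840 bits
compressed_size = n_symbols * avg_code_len = 1230 * 5.83 = 7170.9 bits
ratio = original_size / compressed_size = 9840 / 7170.9 = 1.3722

Compression ratio = 1.3722


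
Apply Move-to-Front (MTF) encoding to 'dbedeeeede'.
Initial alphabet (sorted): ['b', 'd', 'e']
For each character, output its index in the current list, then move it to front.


MTF encoding:
'd': index 1 in ['b', 'd', 'e'] -> ['d', 'b', 'e']
'b': index 1 in ['d', 'b', 'e'] -> ['b', 'd', 'e']
'e': index 2 in ['b', 'd', 'e'] -> ['e', 'b', 'd']
'd': index 2 in ['e', 'b', 'd'] -> ['d', 'e', 'b']
'e': index 1 in ['d', 'e', 'b'] -> ['e', 'd', 'b']
'e': index 0 in ['e', 'd', 'b'] -> ['e', 'd', 'b']
'e': index 0 in ['e', 'd', 'b'] -> ['e', 'd', 'b']
'e': index 0 in ['e', 'd', 'b'] -> ['e', 'd', 'b']
'd': index 1 in ['e', 'd', 'b'] -> ['d', 'e', 'b']
'e': index 1 in ['d', 'e', 'b'] -> ['e', 'd', 'b']


Output: [1, 1, 2, 2, 1, 0, 0, 0, 1, 1]


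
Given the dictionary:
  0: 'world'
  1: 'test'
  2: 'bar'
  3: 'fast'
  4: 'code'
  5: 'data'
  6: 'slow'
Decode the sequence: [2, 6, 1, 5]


Look up each index in the dictionary:
  2 -> 'bar'
  6 -> 'slow'
  1 -> 'test'
  5 -> 'data'

Decoded: "bar slow test data"


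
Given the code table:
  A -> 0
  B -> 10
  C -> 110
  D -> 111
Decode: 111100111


Decoding:
111 -> D
10 -> B
0 -> A
111 -> D


Result: DBAD


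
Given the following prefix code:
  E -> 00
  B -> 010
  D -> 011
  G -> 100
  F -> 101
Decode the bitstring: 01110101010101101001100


Decoding step by step:
Bits 011 -> D
Bits 101 -> F
Bits 010 -> B
Bits 101 -> F
Bits 011 -> D
Bits 010 -> B
Bits 011 -> D
Bits 00 -> E


Decoded message: DFBFDBDE


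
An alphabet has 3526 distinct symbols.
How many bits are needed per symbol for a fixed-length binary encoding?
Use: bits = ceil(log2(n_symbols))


log2(3526) = 11.7838
Bracket: 2^11 = 2048 < 3526 <= 2^12 = 4096
So ceil(log2(3526)) = 12

bits = ceil(log2(3526)) = ceil(11.7838) = 12 bits


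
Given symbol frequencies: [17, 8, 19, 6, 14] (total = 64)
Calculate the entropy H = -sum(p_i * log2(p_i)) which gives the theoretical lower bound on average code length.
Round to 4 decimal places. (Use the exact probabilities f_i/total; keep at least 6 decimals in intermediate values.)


Per-symbol terms -p_i * log2(p_i) with p_i = f_i/64:
  p = 17/64 = 0.265625: log2(p) = -1.912537, -p*log2(p) = 0.508018
  p = 8/64 = 0.125000: log2(p) = -3.000000, -p*log2(p) = 0.375000
  p = 19/64 = 0.296875: log2(p) = -1.752072, -p*log2(p) = 0.520147
  p = 6/64 = 0.093750: log2(p) = -3.415037, -p*log2(p) = 0.320160
  p = 14/64 = 0.218750: log2(p) = -2.192645, -p*log2(p) = 0.479641
H = 0.508018 + 0.375000 + 0.520147 + 0.320160 + 0.479641 = 2.202966

H = 2.203 bits/symbol


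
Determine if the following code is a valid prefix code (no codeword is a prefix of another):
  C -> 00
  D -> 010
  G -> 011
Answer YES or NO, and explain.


Checking each pair (does one codeword prefix another?):
  C='00' vs D='010': no prefix
  C='00' vs G='011': no prefix
  D='010' vs C='00': no prefix
  D='010' vs G='011': no prefix
  G='011' vs C='00': no prefix
  G='011' vs D='010': no prefix
No violation found over all pairs.

YES -- this is a valid prefix code. No codeword is a prefix of any other codeword.


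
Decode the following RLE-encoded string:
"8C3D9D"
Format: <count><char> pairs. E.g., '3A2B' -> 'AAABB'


Expanding each <count><char> pair:
  8C -> 'CCCCCCCC'
  3D -> 'DDD'
  9D -> 'DDDDDDDDD'

Decoded = CCCCCCCCDDDDDDDDDDDD


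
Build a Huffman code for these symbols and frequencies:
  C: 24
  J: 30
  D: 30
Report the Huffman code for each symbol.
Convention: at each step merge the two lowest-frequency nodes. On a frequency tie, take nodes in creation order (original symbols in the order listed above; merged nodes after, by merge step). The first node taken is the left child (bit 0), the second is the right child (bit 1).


Huffman tree construction:
Step 1: Merge C(24) + J(30) = 54
Step 2: Merge D(30) + (C+J)(54) = 84
Read each symbol's code off the tree from the root (left child = 0, right child = 1).

Codes:
  C: 10 (length 2)
  J: 11 (length 2)
  D: 0 (length 1)
Average code length: 138/84 = 1.6429 bits/symbol


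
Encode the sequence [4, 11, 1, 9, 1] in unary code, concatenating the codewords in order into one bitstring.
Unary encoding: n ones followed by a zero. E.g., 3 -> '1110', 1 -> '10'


Encode each number as n ones followed by a terminating 0:
  4 -> 11110 (5 bits)
  11 -> 111111111110 (12 bits)
  1 -> 10 (2 bits)
  9 -> 1111111110 (10 bits)
  1 -> 10 (2 bits)
Total length = 5 + 12 + 2 + 10 + 2 = 31 bits.

Unary([4, 11, 1, 9, 1]) = 1111011111111111010111111111010 (31 bits)


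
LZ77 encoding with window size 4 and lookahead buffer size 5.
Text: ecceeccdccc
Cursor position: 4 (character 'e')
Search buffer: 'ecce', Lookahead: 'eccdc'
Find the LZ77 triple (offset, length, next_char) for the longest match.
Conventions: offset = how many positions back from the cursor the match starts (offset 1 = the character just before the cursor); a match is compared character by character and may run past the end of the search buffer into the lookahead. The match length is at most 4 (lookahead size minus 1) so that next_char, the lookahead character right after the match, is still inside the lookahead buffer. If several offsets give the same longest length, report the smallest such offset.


Try each offset into the search buffer:
  offset=1 (pos 3, char 'e'): match length 1
  offset=2 (pos 2, char 'c'): match length 0
  offset=3 (pos 1, char 'c'): match length 0
  offset=4 (pos 0, char 'e'): match length 3
Longest match has length 3 at offset 4.
next_char = character at position 4 + 3 = 7 -> 'd'

Best match: offset=4, length=3 (matching 'ecc' starting at position 0)
LZ77 triple: (4, 3, 'd')


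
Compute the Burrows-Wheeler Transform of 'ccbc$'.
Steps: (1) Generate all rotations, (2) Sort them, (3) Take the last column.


Rotations (sorted):
  0: $ccbc -> last char: c
  1: bc$cc -> last char: c
  2: c$ccb -> last char: b
  3: cbc$c -> last char: c
  4: ccbc$ -> last char: $


BWT = ccbc$


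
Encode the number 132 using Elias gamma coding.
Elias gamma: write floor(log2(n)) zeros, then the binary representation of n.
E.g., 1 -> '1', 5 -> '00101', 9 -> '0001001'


num_bits = floor(log2(132)) + 1 = 8
leading_zeros = num_bits - 1 = 7
binary(132) = 10000100

Elias gamma(132) = '0000000' + '10000100' = 000000010000100 (15 bits)


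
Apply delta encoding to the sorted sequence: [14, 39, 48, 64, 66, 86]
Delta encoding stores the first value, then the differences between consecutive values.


First value: 14
Deltas:
  39 - 14 = 25
  48 - 39 = 9
  64 - 48 = 16
  66 - 64 = 2
  86 - 66 = 20


Delta encoded: [14, 25, 9, 16, 2, 20]


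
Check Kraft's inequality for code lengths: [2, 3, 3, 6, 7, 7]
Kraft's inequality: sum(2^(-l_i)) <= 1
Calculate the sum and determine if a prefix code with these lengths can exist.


Sum = 2^(-2) + 2^(-3) + 2^(-3) + 2^(-6) + 2^(-7) + 2^(-7)
    = 0.25 + 0.125 + 0.125 + 0.015625 + 0.0078125 + 0.0078125
    = 68/128 = 0.53125
Since 0.53125 <= 1, Kraft's inequality IS satisfied.
A prefix code with these lengths CAN exist.

Kraft sum = 0.53125. Satisfied.


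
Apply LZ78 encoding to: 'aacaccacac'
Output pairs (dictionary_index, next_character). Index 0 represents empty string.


LZ78 encoding steps:
Dictionary: {0: ''}
Step 1: w='' (idx 0), next='a' -> output (0, 'a'), add 'a' as idx 1
Step 2: w='a' (idx 1), next='c' -> output (1, 'c'), add 'ac' as idx 2
Step 3: w='ac' (idx 2), next='c' -> output (2, 'c'), add 'acc' as idx 3
Step 4: w='ac' (idx 2), next='a' -> output (2, 'a'), add 'aca' as idx 4
Step 5: w='' (idx 0), next='c' -> output (0, 'c'), add 'c' as idx 5


Encoded: [(0, 'a'), (1, 'c'), (2, 'c'), (2, 'a'), (0, 'c')]


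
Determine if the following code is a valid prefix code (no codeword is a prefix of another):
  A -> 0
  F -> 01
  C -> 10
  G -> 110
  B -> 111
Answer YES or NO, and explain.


Checking each pair (does one codeword prefix another?):
  A='0' vs F='01': prefix -- VIOLATION

NO -- this is NOT a valid prefix code. A (0) is a prefix of F (01).


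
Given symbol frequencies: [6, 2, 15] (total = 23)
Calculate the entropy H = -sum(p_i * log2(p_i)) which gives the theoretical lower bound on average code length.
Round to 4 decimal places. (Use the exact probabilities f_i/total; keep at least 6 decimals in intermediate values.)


Per-symbol terms -p_i * log2(p_i) with p_i = f_i/23:
  p = 6/23 = 0.260870: log2(p) = -1.938599, -p*log2(p) = 0.505722
  p = 2/23 = 0.086957: log2(p) = -3.523562, -p*log2(p) = 0.306397
  p = 15/23 = 0.652174: log2(p) = -0.616671, -p*log2(p) = 0.402177
H = 0.505722 + 0.306397 + 0.402177 = 1.214296

H = 1.2143 bits/symbol


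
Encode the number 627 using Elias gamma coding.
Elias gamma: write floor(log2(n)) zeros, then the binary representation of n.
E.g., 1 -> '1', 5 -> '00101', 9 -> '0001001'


num_bits = floor(log2(627)) + 1 = 10
leading_zeros = num_bits - 1 = 9
binary(627) = 1001110011

Elias gamma(627) = '000000000' + '1001110011' = 0000000001001110011 (19 bits)


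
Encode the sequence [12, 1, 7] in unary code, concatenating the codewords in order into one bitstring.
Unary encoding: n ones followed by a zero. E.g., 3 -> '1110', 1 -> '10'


Encode each number as n ones followed by a terminating 0:
  12 -> 1111111111110 (13 bits)
  1 -> 10 (2 bits)
  7 -> 11111110 (8 bits)
Total length = 13 + 2 + 8 = 23 bits.

Unary([12, 1, 7]) = 11111111111101011111110 (23 bits)


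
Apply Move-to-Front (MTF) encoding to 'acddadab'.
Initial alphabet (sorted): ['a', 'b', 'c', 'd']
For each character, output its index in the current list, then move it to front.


MTF encoding:
'a': index 0 in ['a', 'b', 'c', 'd'] -> ['a', 'b', 'c', 'd']
'c': index 2 in ['a', 'b', 'c', 'd'] -> ['c', 'a', 'b', 'd']
'd': index 3 in ['c', 'a', 'b', 'd'] -> ['d', 'c', 'a', 'b']
'd': index 0 in ['d', 'c', 'a', 'b'] -> ['d', 'c', 'a', 'b']
'a': index 2 in ['d', 'c', 'a', 'b'] -> ['a', 'd', 'c', 'b']
'd': index 1 in ['a', 'd', 'c', 'b'] -> ['d', 'a', 'c', 'b']
'a': index 1 in ['d', 'a', 'c', 'b'] -> ['a', 'd', 'c', 'b']
'b': index 3 in ['a', 'd', 'c', 'b'] -> ['b', 'a', 'd', 'c']


Output: [0, 2, 3, 0, 2, 1, 1, 3]


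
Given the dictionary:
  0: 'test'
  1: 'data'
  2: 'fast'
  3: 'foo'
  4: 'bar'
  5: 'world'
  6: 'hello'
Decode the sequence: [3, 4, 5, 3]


Look up each index in the dictionary:
  3 -> 'foo'
  4 -> 'bar'
  5 -> 'world'
  3 -> 'foo'

Decoded: "foo bar world foo"


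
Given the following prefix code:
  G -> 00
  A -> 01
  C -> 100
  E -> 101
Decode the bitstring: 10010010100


Decoding step by step:
Bits 100 -> C
Bits 100 -> C
Bits 101 -> E
Bits 00 -> G


Decoded message: CCEG


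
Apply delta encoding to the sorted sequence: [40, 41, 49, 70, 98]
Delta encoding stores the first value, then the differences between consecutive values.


First value: 40
Deltas:
  41 - 40 = 1
  49 - 41 = 8
  70 - 49 = 21
  98 - 70 = 28


Delta encoded: [40, 1, 8, 21, 28]


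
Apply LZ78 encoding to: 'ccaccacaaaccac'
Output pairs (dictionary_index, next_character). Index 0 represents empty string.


LZ78 encoding steps:
Dictionary: {0: ''}
Step 1: w='' (idx 0), next='c' -> output (0, 'c'), add 'c' as idx 1
Step 2: w='c' (idx 1), next='a' -> output (1, 'a'), add 'ca' as idx 2
Step 3: w='c' (idx 1), next='c' -> output (1, 'c'), add 'cc' as idx 3
Step 4: w='' (idx 0), next='a' -> output (0, 'a'), add 'a' as idx 4
Step 5: w='ca' (idx 2), next='a' -> output (2, 'a'), add 'caa' as idx 5
Step 6: w='a' (idx 4), next='c' -> output (4, 'c'), add 'ac' as idx 6
Step 7: w='ca' (idx 2), next='c' -> output (2, 'c'), add 'cac' as idx 7


Encoded: [(0, 'c'), (1, 'a'), (1, 'c'), (0, 'a'), (2, 'a'), (4, 'c'), (2, 'c')]


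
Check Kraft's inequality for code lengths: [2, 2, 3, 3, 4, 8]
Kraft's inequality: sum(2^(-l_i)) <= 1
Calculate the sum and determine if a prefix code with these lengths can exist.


Sum = 2^(-2) + 2^(-2) + 2^(-3) + 2^(-3) + 2^(-4) + 2^(-8)
    = 0.25 + 0.25 + 0.125 + 0.125 + 0.0625 + 0.00390625
    = 209/256 = 0.81640625
Since 0.81640625 <= 1, Kraft's inequality IS satisfied.
A prefix code with these lengths CAN exist.

Kraft sum = 0.81640625. Satisfied.


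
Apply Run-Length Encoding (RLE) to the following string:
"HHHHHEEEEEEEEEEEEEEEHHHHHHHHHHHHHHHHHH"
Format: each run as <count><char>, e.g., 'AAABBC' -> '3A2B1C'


Scanning runs left to right:
  i=0: run of 'H' x 5 -> '5H'
  i=5: run of 'E' x 15 -> '15E'
  i=20: run of 'H' x 18 -> '18H'

RLE = 5H15E18H


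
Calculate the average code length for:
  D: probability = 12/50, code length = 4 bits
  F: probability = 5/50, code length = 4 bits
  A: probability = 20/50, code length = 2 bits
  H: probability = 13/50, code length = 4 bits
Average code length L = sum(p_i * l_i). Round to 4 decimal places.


Weighted contributions p_i * l_i:
  D: (12/50) * 4 = 48/50
  F: (5/50) * 4 = 20/50
  A: (20/50) * 2 = 40/50
  H: (13/50) * 4 = 52/50
Sum = (48 + 20 + 40 + 52)/50 = 160/50

L = 160/50 = 3.2000 bits/symbol


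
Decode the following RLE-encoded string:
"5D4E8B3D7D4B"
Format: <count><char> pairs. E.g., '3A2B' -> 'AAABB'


Expanding each <count><char> pair:
  5D -> 'DDDDD'
  4E -> 'EEEE'
  8B -> 'BBBBBBBB'
  3D -> 'DDD'
  7D -> 'DDDDDDD'
  4B -> 'BBBB'

Decoded = DDDDDEEEEBBBBBBBBDDDDDDDDDDBBBB


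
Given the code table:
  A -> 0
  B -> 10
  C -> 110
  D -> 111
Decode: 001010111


Decoding:
0 -> A
0 -> A
10 -> B
10 -> B
111 -> D


Result: AABBD


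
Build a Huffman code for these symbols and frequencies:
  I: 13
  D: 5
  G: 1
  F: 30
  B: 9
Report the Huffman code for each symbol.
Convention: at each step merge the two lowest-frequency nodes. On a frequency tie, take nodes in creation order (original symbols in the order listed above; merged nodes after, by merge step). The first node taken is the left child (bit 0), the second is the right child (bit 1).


Huffman tree construction:
Step 1: Merge G(1) + D(5) = 6
Step 2: Merge (G+D)(6) + B(9) = 15
Step 3: Merge I(13) + ((G+D)+B)(15) = 28
Step 4: Merge (I+((G+D)+B))(28) + F(30) = 58
Read each symbol's code off the tree from the root (left child = 0, right child = 1).

Codes:
  I: 00 (length 2)
  D: 0101 (length 4)
  G: 0100 (length 4)
  F: 1 (length 1)
  B: 011 (length 3)
Average code length: 107/58 = 1.8448 bits/symbol


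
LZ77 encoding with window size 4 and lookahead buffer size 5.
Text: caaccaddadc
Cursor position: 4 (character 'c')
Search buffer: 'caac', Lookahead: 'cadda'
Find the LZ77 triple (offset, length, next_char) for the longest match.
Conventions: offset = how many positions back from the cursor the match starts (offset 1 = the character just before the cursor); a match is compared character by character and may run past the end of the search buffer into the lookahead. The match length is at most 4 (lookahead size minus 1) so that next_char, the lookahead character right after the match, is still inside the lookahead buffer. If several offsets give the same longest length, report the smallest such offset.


Try each offset into the search buffer:
  offset=1 (pos 3, char 'c'): match length 1
  offset=2 (pos 2, char 'a'): match length 0
  offset=3 (pos 1, char 'a'): match length 0
  offset=4 (pos 0, char 'c'): match length 2
Longest match has length 2 at offset 4.
next_char = character at position 4 + 2 = 6 -> 'd'

Best match: offset=4, length=2 (matching 'ca' starting at position 0)
LZ77 triple: (4, 2, 'd')


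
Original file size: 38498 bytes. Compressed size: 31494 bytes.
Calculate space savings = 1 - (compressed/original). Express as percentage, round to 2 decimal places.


ratio = compressed/original = 31494/38498 = 0.818068
savings = 1 - ratio = 1 - 0.818068 = 0.181932
as a percentage: 0.181932 * 100 = 18.19%

Space savings = 1 - 31494/38498 = 18.19%


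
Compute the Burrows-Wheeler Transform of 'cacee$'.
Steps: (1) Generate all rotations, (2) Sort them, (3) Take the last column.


Rotations (sorted):
  0: $cacee -> last char: e
  1: acee$c -> last char: c
  2: cacee$ -> last char: $
  3: cee$ca -> last char: a
  4: e$cace -> last char: e
  5: ee$cac -> last char: c


BWT = ec$aec


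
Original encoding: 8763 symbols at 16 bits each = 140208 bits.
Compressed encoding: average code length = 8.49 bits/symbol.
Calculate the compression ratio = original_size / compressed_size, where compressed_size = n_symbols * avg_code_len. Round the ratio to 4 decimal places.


original_size = n_symbols * orig_bits = 8763 * 16 = 140208 bits
compressed_size = n_symbols * avg_code_len = 8763 * 8.49 = 74397.87 bits
ratio = original_size / compressed_size = 140208 / 74397.87 = 1.8846

Compression ratio = 1.8846


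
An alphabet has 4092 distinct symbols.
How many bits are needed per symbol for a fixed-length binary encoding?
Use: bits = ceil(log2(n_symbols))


log2(4092) = 11.9986
Bracket: 2^11 = 2048 < 4092 <= 2^12 = 4096
So ceil(log2(4092)) = 12

bits = ceil(log2(4092)) = ceil(11.9986) = 12 bits


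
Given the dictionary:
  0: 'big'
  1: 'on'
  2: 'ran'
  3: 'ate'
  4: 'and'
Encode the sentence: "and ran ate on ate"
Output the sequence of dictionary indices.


Look up each word in the dictionary:
  'and' -> 4
  'ran' -> 2
  'ate' -> 3
  'on' -> 1
  'ate' -> 3

Encoded: [4, 2, 3, 1, 3]


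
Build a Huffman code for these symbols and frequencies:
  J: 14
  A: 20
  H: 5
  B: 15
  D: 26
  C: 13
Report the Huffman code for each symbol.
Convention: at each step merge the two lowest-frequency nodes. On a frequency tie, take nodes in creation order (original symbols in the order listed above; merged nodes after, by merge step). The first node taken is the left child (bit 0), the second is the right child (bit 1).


Huffman tree construction:
Step 1: Merge H(5) + C(13) = 18
Step 2: Merge J(14) + B(15) = 29
Step 3: Merge (H+C)(18) + A(20) = 38
Step 4: Merge D(26) + (J+B)(29) = 55
Step 5: Merge ((H+C)+A)(38) + (D+(J+B))(55) = 93
Read each symbol's code off the tree from the root (left child = 0, right child = 1).

Codes:
  J: 110 (length 3)
  A: 01 (length 2)
  H: 000 (length 3)
  B: 111 (length 3)
  D: 10 (length 2)
  C: 001 (length 3)
Average code length: 233/93 = 2.5054 bits/symbol


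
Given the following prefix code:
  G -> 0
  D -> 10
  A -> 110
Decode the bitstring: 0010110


Decoding step by step:
Bits 0 -> G
Bits 0 -> G
Bits 10 -> D
Bits 110 -> A


Decoded message: GGDA


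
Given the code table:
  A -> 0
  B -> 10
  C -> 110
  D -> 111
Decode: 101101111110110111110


Decoding:
10 -> B
110 -> C
111 -> D
111 -> D
0 -> A
110 -> C
111 -> D
110 -> C


Result: BCDDACDC


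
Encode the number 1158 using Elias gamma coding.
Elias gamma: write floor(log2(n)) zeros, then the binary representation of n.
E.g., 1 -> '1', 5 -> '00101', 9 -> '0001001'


num_bits = floor(log2(1158)) + 1 = 11
leading_zeros = num_bits - 1 = 10
binary(1158) = 10010000110

Elias gamma(1158) = '0000000000' + '10010000110' = 000000000010010000110 (21 bits)


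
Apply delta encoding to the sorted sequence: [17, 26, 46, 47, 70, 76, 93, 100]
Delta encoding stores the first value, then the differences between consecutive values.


First value: 17
Deltas:
  26 - 17 = 9
  46 - 26 = 20
  47 - 46 = 1
  70 - 47 = 23
  76 - 70 = 6
  93 - 76 = 17
  100 - 93 = 7


Delta encoded: [17, 9, 20, 1, 23, 6, 17, 7]


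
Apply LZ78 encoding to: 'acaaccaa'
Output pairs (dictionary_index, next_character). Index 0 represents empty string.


LZ78 encoding steps:
Dictionary: {0: ''}
Step 1: w='' (idx 0), next='a' -> output (0, 'a'), add 'a' as idx 1
Step 2: w='' (idx 0), next='c' -> output (0, 'c'), add 'c' as idx 2
Step 3: w='a' (idx 1), next='a' -> output (1, 'a'), add 'aa' as idx 3
Step 4: w='c' (idx 2), next='c' -> output (2, 'c'), add 'cc' as idx 4
Step 5: w='aa' (idx 3), end of input -> output (3, '')


Encoded: [(0, 'a'), (0, 'c'), (1, 'a'), (2, 'c'), (3, '')]


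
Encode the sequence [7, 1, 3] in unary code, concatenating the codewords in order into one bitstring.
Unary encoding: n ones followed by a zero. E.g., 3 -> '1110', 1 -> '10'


Encode each number as n ones followed by a terminating 0:
  7 -> 11111110 (8 bits)
  1 -> 10 (2 bits)
  3 -> 1110 (4 bits)
Total length = 8 + 2 + 4 = 14 bits.

Unary([7, 1, 3]) = 11111110101110 (14 bits)


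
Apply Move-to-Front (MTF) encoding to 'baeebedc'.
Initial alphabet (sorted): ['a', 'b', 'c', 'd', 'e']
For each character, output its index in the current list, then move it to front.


MTF encoding:
'b': index 1 in ['a', 'b', 'c', 'd', 'e'] -> ['b', 'a', 'c', 'd', 'e']
'a': index 1 in ['b', 'a', 'c', 'd', 'e'] -> ['a', 'b', 'c', 'd', 'e']
'e': index 4 in ['a', 'b', 'c', 'd', 'e'] -> ['e', 'a', 'b', 'c', 'd']
'e': index 0 in ['e', 'a', 'b', 'c', 'd'] -> ['e', 'a', 'b', 'c', 'd']
'b': index 2 in ['e', 'a', 'b', 'c', 'd'] -> ['b', 'e', 'a', 'c', 'd']
'e': index 1 in ['b', 'e', 'a', 'c', 'd'] -> ['e', 'b', 'a', 'c', 'd']
'd': index 4 in ['e', 'b', 'a', 'c', 'd'] -> ['d', 'e', 'b', 'a', 'c']
'c': index 4 in ['d', 'e', 'b', 'a', 'c'] -> ['c', 'd', 'e', 'b', 'a']


Output: [1, 1, 4, 0, 2, 1, 4, 4]


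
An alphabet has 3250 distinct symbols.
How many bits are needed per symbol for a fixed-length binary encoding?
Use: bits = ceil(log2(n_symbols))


log2(3250) = 11.6662
Bracket: 2^11 = 2048 < 3250 <= 2^12 = 4096
So ceil(log2(3250)) = 12

bits = ceil(log2(3250)) = ceil(11.6662) = 12 bits


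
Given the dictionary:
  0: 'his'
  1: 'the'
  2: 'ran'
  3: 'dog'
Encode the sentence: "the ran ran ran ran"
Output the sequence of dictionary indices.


Look up each word in the dictionary:
  'the' -> 1
  'ran' -> 2
  'ran' -> 2
  'ran' -> 2
  'ran' -> 2

Encoded: [1, 2, 2, 2, 2]


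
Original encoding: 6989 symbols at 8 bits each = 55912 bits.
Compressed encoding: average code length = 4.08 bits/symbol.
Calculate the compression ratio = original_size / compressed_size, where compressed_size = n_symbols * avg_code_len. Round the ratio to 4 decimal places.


original_size = n_symbols * orig_bits = 6989 * 8 = 55912 bits
compressed_size = n_symbols * avg_code_len = 6989 * 4.08 = 28515.12 bits
ratio = original_size / compressed_size = 55912 / 28515.12 = 1.9608

Compression ratio = 1.9608
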